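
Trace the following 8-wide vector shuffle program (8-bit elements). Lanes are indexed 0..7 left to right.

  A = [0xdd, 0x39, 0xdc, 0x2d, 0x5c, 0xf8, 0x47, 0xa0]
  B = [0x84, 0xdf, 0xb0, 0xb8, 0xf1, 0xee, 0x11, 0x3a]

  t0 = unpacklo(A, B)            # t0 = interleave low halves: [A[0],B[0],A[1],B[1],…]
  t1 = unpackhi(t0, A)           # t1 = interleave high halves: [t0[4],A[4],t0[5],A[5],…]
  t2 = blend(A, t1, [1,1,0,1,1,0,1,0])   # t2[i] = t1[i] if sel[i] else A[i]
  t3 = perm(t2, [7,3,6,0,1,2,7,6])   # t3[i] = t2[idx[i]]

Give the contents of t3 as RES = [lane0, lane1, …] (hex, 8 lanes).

RES = [0xa0, 0xf8, 0xb8, 0xdc, 0x5c, 0xdc, 0xa0, 0xb8]

  t0: dd 84 39 df dc b0 2d b8
  t1: dc 5c b0 f8 2d 47 b8 a0
  t2: dc 5c dc f8 2d f8 b8 a0
  t3: a0 f8 b8 dc 5c dc a0 b8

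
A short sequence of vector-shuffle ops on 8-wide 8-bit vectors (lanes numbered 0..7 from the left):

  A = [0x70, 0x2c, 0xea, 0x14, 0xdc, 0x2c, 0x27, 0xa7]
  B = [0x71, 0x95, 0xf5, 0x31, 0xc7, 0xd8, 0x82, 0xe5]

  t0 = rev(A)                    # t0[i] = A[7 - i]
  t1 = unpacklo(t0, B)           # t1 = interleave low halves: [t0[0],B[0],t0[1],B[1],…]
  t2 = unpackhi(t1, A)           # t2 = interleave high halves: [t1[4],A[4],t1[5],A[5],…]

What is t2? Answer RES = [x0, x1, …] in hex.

RES = [ 0x2c  0xdc  0xf5  0x2c  0xdc  0x27  0x31  0xa7 ]

t0 = [0xa7, 0x27, 0x2c, 0xdc, 0x14, 0xea, 0x2c, 0x70]
t1 = [0xa7, 0x71, 0x27, 0x95, 0x2c, 0xf5, 0xdc, 0x31]
t2 = [0x2c, 0xdc, 0xf5, 0x2c, 0xdc, 0x27, 0x31, 0xa7]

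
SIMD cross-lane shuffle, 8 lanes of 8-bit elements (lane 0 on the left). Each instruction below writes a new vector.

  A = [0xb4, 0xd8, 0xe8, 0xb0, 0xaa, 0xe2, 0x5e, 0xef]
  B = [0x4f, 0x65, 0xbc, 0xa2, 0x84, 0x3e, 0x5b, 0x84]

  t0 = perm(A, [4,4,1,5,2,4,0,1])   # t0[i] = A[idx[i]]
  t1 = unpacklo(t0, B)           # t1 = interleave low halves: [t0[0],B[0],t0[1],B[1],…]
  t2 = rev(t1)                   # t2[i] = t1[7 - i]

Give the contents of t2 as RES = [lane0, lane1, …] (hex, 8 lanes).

RES = [0xa2, 0xe2, 0xbc, 0xd8, 0x65, 0xaa, 0x4f, 0xaa]

t0 = [0xaa, 0xaa, 0xd8, 0xe2, 0xe8, 0xaa, 0xb4, 0xd8]
t1 = [0xaa, 0x4f, 0xaa, 0x65, 0xd8, 0xbc, 0xe2, 0xa2]
t2 = [0xa2, 0xe2, 0xbc, 0xd8, 0x65, 0xaa, 0x4f, 0xaa]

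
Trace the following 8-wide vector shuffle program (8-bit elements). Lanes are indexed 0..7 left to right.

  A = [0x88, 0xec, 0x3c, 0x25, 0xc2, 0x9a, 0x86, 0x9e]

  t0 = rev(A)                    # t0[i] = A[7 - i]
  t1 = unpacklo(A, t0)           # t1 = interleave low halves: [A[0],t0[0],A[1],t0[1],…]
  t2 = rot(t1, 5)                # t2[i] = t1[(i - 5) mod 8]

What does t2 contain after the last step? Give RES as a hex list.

RES = [ 0x86  0x3c  0x9a  0x25  0xc2  0x88  0x9e  0xec ]

→ t0 |9e|86|9a|c2|25|3c|ec|88|
→ t1 |88|9e|ec|86|3c|9a|25|c2|
→ t2 |86|3c|9a|25|c2|88|9e|ec|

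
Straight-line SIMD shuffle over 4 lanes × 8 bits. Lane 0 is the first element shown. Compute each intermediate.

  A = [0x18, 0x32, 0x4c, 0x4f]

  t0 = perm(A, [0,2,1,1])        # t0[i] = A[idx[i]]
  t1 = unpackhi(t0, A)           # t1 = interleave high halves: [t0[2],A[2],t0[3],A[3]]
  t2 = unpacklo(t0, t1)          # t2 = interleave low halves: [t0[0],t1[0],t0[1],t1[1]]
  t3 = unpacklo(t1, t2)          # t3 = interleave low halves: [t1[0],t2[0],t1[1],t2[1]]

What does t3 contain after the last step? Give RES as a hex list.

RES = [ 0x32  0x18  0x4c  0x32 ]

t0 = [0x18, 0x4c, 0x32, 0x32]
t1 = [0x32, 0x4c, 0x32, 0x4f]
t2 = [0x18, 0x32, 0x4c, 0x4c]
t3 = [0x32, 0x18, 0x4c, 0x32]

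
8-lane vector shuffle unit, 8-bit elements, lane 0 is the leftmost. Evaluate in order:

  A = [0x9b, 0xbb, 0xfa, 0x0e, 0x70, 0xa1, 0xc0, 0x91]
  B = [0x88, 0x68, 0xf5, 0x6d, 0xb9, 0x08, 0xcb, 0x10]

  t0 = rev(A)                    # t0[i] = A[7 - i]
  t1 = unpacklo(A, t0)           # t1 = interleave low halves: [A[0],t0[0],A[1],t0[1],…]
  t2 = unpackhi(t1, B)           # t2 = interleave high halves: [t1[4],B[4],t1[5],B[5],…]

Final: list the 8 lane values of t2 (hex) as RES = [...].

→ t0 |91|c0|a1|70|0e|fa|bb|9b|
→ t1 |9b|91|bb|c0|fa|a1|0e|70|
→ t2 |fa|b9|a1|08|0e|cb|70|10|

RES = [0xfa, 0xb9, 0xa1, 0x08, 0x0e, 0xcb, 0x70, 0x10]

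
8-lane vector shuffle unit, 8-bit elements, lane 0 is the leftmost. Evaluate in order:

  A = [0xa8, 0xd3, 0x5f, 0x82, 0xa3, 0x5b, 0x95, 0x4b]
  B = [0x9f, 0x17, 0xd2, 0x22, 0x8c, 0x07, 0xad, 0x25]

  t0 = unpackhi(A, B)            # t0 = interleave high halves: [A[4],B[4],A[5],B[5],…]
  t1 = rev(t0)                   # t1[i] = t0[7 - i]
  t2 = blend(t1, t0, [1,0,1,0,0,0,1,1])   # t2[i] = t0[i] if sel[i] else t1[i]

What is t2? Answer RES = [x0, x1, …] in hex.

RES = [0xa3, 0x4b, 0x5b, 0x95, 0x07, 0x5b, 0x4b, 0x25]

→ t0 |a3|8c|5b|07|95|ad|4b|25|
→ t1 |25|4b|ad|95|07|5b|8c|a3|
→ t2 |a3|4b|5b|95|07|5b|4b|25|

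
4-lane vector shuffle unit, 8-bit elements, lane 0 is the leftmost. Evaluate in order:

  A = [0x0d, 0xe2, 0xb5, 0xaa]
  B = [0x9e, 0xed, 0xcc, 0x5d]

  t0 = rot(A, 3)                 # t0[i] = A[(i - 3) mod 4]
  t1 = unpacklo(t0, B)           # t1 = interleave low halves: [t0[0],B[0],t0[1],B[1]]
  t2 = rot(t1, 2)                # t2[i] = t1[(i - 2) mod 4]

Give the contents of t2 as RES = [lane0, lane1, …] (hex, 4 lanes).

→ t0 |e2|b5|aa|0d|
→ t1 |e2|9e|b5|ed|
→ t2 |b5|ed|e2|9e|

RES = [0xb5, 0xed, 0xe2, 0x9e]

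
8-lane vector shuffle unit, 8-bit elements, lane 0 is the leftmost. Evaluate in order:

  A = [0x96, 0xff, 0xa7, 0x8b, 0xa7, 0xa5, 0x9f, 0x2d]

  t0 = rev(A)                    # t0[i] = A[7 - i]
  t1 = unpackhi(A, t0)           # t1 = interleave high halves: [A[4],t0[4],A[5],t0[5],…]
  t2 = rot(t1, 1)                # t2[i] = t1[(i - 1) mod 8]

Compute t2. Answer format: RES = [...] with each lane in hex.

  t0: 2d 9f a5 a7 8b a7 ff 96
  t1: a7 8b a5 a7 9f ff 2d 96
  t2: 96 a7 8b a5 a7 9f ff 2d

RES = [0x96, 0xa7, 0x8b, 0xa5, 0xa7, 0x9f, 0xff, 0x2d]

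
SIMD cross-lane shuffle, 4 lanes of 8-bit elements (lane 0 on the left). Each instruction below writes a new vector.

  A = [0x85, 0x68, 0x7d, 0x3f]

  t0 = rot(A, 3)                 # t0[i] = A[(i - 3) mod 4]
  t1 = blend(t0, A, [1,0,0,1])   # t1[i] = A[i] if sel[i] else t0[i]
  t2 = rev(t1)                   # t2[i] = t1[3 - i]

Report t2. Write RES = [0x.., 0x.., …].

RES = [ 0x3f  0x3f  0x7d  0x85 ]

→ t0 |68|7d|3f|85|
→ t1 |85|7d|3f|3f|
→ t2 |3f|3f|7d|85|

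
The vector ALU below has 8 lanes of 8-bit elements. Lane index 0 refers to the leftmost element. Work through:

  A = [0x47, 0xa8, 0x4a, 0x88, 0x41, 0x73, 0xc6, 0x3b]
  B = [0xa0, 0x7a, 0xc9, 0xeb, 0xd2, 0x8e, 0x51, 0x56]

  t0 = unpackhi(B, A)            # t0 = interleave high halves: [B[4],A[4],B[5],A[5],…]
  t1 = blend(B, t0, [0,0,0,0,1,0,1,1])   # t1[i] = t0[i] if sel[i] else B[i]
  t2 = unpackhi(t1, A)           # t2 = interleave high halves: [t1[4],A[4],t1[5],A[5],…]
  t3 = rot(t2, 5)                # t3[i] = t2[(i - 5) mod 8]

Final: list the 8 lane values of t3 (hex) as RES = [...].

RES = [0x73, 0x56, 0xc6, 0x3b, 0x3b, 0x51, 0x41, 0x8e]

t0 = [0xd2, 0x41, 0x8e, 0x73, 0x51, 0xc6, 0x56, 0x3b]
t1 = [0xa0, 0x7a, 0xc9, 0xeb, 0x51, 0x8e, 0x56, 0x3b]
t2 = [0x51, 0x41, 0x8e, 0x73, 0x56, 0xc6, 0x3b, 0x3b]
t3 = [0x73, 0x56, 0xc6, 0x3b, 0x3b, 0x51, 0x41, 0x8e]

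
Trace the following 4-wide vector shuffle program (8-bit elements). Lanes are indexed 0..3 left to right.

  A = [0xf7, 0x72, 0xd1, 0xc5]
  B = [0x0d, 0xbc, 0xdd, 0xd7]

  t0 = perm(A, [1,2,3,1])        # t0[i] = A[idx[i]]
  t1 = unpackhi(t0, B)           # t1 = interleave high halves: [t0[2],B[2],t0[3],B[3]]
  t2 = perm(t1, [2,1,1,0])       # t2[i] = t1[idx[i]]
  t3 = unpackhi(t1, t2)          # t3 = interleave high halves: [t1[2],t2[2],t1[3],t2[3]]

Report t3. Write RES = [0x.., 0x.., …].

RES = [ 0x72  0xdd  0xd7  0xc5 ]

→ t0 |72|d1|c5|72|
→ t1 |c5|dd|72|d7|
→ t2 |72|dd|dd|c5|
→ t3 |72|dd|d7|c5|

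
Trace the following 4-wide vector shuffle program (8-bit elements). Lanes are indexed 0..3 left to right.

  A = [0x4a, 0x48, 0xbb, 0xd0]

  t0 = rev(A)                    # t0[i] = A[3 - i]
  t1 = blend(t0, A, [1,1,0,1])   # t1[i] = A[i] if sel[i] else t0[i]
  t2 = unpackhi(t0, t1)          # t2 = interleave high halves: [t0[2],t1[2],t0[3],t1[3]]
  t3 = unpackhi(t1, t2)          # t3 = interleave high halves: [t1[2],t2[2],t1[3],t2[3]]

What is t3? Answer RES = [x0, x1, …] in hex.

  t0: d0 bb 48 4a
  t1: 4a 48 48 d0
  t2: 48 48 4a d0
  t3: 48 4a d0 d0

RES = [ 0x48  0x4a  0xd0  0xd0 ]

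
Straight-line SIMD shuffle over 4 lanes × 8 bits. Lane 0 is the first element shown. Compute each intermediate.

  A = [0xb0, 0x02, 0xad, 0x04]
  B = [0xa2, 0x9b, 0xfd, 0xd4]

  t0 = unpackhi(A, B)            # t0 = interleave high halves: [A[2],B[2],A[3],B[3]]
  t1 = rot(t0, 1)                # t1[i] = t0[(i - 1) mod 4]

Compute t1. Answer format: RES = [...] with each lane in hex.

t0 = [0xad, 0xfd, 0x04, 0xd4]
t1 = [0xd4, 0xad, 0xfd, 0x04]

RES = [0xd4, 0xad, 0xfd, 0x04]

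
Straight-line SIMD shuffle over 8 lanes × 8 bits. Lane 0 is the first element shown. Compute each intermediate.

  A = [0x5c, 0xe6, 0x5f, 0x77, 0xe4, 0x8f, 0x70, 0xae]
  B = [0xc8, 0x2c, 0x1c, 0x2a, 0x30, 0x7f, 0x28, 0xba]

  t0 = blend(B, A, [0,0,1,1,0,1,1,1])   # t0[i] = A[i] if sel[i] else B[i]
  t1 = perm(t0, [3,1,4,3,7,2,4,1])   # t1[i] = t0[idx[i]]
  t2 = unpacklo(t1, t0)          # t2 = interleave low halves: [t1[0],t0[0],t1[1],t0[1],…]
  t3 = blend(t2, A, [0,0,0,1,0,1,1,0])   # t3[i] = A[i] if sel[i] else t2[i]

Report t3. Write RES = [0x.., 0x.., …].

t0 = [0xc8, 0x2c, 0x5f, 0x77, 0x30, 0x8f, 0x70, 0xae]
t1 = [0x77, 0x2c, 0x30, 0x77, 0xae, 0x5f, 0x30, 0x2c]
t2 = [0x77, 0xc8, 0x2c, 0x2c, 0x30, 0x5f, 0x77, 0x77]
t3 = [0x77, 0xc8, 0x2c, 0x77, 0x30, 0x8f, 0x70, 0x77]

RES = [0x77, 0xc8, 0x2c, 0x77, 0x30, 0x8f, 0x70, 0x77]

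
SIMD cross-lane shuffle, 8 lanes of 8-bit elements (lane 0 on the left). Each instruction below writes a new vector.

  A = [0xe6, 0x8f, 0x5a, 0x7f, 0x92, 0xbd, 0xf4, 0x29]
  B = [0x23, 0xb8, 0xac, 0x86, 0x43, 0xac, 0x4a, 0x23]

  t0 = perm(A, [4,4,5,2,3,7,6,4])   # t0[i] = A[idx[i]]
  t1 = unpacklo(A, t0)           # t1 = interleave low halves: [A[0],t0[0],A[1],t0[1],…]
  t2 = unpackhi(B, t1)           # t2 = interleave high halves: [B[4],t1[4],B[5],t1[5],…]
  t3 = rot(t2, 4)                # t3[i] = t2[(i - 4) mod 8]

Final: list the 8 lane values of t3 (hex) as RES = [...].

→ t0 |92|92|bd|5a|7f|29|f4|92|
→ t1 |e6|92|8f|92|5a|bd|7f|5a|
→ t2 |43|5a|ac|bd|4a|7f|23|5a|
→ t3 |4a|7f|23|5a|43|5a|ac|bd|

RES = [0x4a, 0x7f, 0x23, 0x5a, 0x43, 0x5a, 0xac, 0xbd]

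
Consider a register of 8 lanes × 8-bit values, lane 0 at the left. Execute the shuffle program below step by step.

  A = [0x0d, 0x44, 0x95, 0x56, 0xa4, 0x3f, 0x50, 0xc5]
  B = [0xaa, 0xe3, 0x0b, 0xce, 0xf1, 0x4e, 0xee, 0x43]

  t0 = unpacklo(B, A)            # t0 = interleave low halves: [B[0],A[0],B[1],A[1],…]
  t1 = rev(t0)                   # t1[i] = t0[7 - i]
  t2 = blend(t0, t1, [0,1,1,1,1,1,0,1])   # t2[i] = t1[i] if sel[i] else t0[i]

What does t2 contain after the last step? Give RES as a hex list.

  t0: aa 0d e3 44 0b 95 ce 56
  t1: 56 ce 95 0b 44 e3 0d aa
  t2: aa ce 95 0b 44 e3 ce aa

RES = [ 0xaa  0xce  0x95  0x0b  0x44  0xe3  0xce  0xaa ]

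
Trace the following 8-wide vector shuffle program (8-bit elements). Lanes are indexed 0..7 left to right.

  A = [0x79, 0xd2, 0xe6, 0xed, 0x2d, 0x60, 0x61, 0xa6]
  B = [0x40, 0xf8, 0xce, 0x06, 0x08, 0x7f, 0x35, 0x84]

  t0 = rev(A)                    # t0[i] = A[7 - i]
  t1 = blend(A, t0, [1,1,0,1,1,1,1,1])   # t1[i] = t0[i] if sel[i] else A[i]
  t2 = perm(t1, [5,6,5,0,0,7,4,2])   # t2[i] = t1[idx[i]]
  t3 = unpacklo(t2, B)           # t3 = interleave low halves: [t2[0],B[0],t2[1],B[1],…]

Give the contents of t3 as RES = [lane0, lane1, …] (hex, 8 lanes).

  t0: a6 61 60 2d ed e6 d2 79
  t1: a6 61 e6 2d ed e6 d2 79
  t2: e6 d2 e6 a6 a6 79 ed e6
  t3: e6 40 d2 f8 e6 ce a6 06

RES = [0xe6, 0x40, 0xd2, 0xf8, 0xe6, 0xce, 0xa6, 0x06]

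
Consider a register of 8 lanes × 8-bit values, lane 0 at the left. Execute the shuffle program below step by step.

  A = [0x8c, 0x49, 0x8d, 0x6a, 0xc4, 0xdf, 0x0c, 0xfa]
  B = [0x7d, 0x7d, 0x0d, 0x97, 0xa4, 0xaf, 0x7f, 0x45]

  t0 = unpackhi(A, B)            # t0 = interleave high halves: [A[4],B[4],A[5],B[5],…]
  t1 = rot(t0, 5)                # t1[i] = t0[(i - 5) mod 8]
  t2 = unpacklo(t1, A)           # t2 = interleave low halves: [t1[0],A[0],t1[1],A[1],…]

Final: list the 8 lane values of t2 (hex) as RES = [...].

→ t0 |c4|a4|df|af|0c|7f|fa|45|
→ t1 |af|0c|7f|fa|45|c4|a4|df|
→ t2 |af|8c|0c|49|7f|8d|fa|6a|

RES = [ 0xaf  0x8c  0x0c  0x49  0x7f  0x8d  0xfa  0x6a ]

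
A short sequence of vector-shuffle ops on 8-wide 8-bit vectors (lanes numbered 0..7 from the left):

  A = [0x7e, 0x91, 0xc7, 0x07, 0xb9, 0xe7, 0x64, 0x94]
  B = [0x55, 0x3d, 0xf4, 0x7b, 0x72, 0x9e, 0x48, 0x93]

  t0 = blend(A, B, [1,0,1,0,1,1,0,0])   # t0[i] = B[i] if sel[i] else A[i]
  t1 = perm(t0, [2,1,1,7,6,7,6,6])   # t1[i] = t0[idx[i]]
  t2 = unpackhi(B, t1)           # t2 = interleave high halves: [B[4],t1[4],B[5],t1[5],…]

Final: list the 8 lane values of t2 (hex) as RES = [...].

RES = [ 0x72  0x64  0x9e  0x94  0x48  0x64  0x93  0x64 ]

  t0: 55 91 f4 07 72 9e 64 94
  t1: f4 91 91 94 64 94 64 64
  t2: 72 64 9e 94 48 64 93 64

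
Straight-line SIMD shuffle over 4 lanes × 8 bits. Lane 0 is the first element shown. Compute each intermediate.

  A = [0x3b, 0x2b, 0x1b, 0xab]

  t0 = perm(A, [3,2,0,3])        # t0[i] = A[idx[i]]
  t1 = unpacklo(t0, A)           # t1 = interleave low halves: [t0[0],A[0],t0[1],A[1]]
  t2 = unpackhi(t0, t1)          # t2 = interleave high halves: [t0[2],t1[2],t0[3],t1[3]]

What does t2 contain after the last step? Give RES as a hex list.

t0 = [0xab, 0x1b, 0x3b, 0xab]
t1 = [0xab, 0x3b, 0x1b, 0x2b]
t2 = [0x3b, 0x1b, 0xab, 0x2b]

RES = [0x3b, 0x1b, 0xab, 0x2b]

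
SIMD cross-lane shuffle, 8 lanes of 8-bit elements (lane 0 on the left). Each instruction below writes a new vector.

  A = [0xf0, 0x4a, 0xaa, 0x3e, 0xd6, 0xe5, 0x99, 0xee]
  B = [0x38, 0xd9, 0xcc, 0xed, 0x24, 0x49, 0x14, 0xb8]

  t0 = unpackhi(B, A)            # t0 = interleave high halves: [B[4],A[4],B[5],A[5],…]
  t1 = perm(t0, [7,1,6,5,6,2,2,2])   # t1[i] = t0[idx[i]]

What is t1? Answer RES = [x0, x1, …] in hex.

  t0: 24 d6 49 e5 14 99 b8 ee
  t1: ee d6 b8 99 b8 49 49 49

RES = [ 0xee  0xd6  0xb8  0x99  0xb8  0x49  0x49  0x49 ]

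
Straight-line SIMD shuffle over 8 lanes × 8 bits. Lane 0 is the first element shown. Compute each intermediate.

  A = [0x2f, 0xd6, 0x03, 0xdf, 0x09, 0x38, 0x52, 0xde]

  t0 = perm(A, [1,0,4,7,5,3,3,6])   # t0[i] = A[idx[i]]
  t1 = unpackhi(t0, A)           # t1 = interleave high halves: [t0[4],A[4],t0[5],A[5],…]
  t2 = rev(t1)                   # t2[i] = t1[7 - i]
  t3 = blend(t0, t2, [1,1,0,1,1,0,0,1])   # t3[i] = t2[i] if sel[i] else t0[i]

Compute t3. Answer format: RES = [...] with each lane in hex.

RES = [0xde, 0x52, 0x09, 0xdf, 0x38, 0xdf, 0xdf, 0x38]

  t0: d6 2f 09 de 38 df df 52
  t1: 38 09 df 38 df 52 52 de
  t2: de 52 52 df 38 df 09 38
  t3: de 52 09 df 38 df df 38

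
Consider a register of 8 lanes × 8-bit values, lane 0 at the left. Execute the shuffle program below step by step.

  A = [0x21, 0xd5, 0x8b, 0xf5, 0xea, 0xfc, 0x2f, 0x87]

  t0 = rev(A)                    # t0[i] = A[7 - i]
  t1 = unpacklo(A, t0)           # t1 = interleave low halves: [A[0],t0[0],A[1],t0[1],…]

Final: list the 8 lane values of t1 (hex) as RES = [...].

RES = [ 0x21  0x87  0xd5  0x2f  0x8b  0xfc  0xf5  0xea ]

  t0: 87 2f fc ea f5 8b d5 21
  t1: 21 87 d5 2f 8b fc f5 ea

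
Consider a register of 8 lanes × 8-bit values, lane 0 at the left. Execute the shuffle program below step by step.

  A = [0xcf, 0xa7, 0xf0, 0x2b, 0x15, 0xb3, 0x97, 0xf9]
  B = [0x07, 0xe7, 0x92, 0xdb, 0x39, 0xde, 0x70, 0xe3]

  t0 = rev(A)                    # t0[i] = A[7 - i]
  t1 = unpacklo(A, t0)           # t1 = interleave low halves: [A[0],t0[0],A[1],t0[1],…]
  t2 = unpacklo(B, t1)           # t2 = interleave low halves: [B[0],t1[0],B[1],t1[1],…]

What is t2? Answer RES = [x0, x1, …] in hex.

t0 = [0xf9, 0x97, 0xb3, 0x15, 0x2b, 0xf0, 0xa7, 0xcf]
t1 = [0xcf, 0xf9, 0xa7, 0x97, 0xf0, 0xb3, 0x2b, 0x15]
t2 = [0x07, 0xcf, 0xe7, 0xf9, 0x92, 0xa7, 0xdb, 0x97]

RES = [ 0x07  0xcf  0xe7  0xf9  0x92  0xa7  0xdb  0x97 ]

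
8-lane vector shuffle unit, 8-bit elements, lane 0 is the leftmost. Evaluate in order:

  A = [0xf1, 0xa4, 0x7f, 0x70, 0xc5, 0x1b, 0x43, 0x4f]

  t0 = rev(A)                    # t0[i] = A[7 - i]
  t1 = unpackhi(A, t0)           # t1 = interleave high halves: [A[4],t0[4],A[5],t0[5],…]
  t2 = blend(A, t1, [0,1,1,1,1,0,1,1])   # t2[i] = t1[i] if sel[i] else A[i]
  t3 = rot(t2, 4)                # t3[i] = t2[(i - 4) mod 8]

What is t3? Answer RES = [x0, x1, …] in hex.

RES = [0x43, 0x1b, 0x4f, 0xf1, 0xf1, 0x70, 0x1b, 0x7f]

  t0: 4f 43 1b c5 70 7f a4 f1
  t1: c5 70 1b 7f 43 a4 4f f1
  t2: f1 70 1b 7f 43 1b 4f f1
  t3: 43 1b 4f f1 f1 70 1b 7f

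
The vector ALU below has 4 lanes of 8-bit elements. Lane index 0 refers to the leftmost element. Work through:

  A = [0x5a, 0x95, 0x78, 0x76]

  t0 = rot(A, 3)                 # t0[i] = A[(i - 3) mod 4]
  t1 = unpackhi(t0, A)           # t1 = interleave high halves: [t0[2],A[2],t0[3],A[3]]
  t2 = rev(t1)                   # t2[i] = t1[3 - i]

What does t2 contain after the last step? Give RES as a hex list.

  t0: 95 78 76 5a
  t1: 76 78 5a 76
  t2: 76 5a 78 76

RES = [ 0x76  0x5a  0x78  0x76 ]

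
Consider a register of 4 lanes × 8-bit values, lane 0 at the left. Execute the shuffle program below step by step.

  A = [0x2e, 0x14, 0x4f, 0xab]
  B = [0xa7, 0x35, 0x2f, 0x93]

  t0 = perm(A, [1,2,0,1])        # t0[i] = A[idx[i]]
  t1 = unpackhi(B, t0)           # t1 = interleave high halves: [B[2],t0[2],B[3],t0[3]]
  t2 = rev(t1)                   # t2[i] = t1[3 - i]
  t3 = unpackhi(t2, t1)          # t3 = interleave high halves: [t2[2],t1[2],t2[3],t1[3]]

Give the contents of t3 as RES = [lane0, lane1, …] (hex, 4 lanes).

RES = [0x2e, 0x93, 0x2f, 0x14]

t0 = [0x14, 0x4f, 0x2e, 0x14]
t1 = [0x2f, 0x2e, 0x93, 0x14]
t2 = [0x14, 0x93, 0x2e, 0x2f]
t3 = [0x2e, 0x93, 0x2f, 0x14]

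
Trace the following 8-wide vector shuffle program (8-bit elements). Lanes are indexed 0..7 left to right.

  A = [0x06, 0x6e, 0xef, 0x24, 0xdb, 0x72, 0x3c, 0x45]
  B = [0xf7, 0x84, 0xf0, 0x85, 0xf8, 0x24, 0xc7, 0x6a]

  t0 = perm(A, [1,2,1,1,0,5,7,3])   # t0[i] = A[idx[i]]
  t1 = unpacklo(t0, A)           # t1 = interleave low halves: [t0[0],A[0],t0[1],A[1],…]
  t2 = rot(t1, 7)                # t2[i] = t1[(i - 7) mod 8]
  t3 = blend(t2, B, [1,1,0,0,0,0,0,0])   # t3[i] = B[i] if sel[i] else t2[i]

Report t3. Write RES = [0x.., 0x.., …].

RES = [ 0xf7  0x84  0x6e  0x6e  0xef  0x6e  0x24  0x6e ]

  t0: 6e ef 6e 6e 06 72 45 24
  t1: 6e 06 ef 6e 6e ef 6e 24
  t2: 06 ef 6e 6e ef 6e 24 6e
  t3: f7 84 6e 6e ef 6e 24 6e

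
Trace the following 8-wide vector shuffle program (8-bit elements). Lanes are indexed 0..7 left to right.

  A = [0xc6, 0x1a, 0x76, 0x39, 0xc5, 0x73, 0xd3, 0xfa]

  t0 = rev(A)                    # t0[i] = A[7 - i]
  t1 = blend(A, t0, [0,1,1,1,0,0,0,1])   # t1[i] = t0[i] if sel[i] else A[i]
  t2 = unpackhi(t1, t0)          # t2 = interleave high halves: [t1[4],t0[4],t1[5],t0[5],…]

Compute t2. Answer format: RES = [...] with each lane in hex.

RES = [0xc5, 0x39, 0x73, 0x76, 0xd3, 0x1a, 0xc6, 0xc6]

→ t0 |fa|d3|73|c5|39|76|1a|c6|
→ t1 |c6|d3|73|c5|c5|73|d3|c6|
→ t2 |c5|39|73|76|d3|1a|c6|c6|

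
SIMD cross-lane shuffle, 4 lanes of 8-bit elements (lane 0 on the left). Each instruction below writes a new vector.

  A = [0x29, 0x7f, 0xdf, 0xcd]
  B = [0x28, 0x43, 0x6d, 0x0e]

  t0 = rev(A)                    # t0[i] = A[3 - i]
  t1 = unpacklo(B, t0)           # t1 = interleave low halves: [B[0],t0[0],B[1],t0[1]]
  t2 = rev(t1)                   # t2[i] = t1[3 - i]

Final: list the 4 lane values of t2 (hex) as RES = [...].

  t0: cd df 7f 29
  t1: 28 cd 43 df
  t2: df 43 cd 28

RES = [0xdf, 0x43, 0xcd, 0x28]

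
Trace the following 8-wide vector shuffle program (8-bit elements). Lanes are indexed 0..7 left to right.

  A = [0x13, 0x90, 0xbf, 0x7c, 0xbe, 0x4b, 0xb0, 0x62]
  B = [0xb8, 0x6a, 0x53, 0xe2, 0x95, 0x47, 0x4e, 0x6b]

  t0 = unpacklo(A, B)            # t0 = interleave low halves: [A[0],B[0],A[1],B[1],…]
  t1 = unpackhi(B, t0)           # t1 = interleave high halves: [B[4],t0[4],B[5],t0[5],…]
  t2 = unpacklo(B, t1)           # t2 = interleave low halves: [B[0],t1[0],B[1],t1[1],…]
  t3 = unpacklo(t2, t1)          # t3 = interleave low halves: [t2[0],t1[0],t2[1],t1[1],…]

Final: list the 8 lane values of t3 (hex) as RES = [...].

→ t0 |13|b8|90|6a|bf|53|7c|e2|
→ t1 |95|bf|47|53|4e|7c|6b|e2|
→ t2 |b8|95|6a|bf|53|47|e2|53|
→ t3 |b8|95|95|bf|6a|47|bf|53|

RES = [0xb8, 0x95, 0x95, 0xbf, 0x6a, 0x47, 0xbf, 0x53]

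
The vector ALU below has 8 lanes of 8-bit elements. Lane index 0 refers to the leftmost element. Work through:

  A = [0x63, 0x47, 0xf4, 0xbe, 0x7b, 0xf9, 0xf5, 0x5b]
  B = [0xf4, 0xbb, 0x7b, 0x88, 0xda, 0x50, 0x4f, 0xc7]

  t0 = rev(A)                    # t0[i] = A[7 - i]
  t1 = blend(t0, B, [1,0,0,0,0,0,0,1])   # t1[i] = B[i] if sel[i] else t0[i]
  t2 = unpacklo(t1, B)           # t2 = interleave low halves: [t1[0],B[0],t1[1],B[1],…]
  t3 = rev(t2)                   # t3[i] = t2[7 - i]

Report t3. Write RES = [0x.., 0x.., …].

RES = [ 0x88  0x7b  0x7b  0xf9  0xbb  0xf5  0xf4  0xf4 ]

→ t0 |5b|f5|f9|7b|be|f4|47|63|
→ t1 |f4|f5|f9|7b|be|f4|47|c7|
→ t2 |f4|f4|f5|bb|f9|7b|7b|88|
→ t3 |88|7b|7b|f9|bb|f5|f4|f4|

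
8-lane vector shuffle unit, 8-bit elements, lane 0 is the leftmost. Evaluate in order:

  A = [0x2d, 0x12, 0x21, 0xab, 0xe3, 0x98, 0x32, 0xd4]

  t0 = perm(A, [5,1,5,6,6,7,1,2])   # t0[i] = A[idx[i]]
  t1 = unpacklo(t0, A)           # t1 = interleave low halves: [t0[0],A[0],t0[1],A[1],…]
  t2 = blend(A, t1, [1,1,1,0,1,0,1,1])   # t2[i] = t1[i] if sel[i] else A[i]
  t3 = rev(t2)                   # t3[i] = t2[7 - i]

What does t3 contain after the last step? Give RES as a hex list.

RES = [ 0xab  0x32  0x98  0x98  0xab  0x12  0x2d  0x98 ]

t0 = [0x98, 0x12, 0x98, 0x32, 0x32, 0xd4, 0x12, 0x21]
t1 = [0x98, 0x2d, 0x12, 0x12, 0x98, 0x21, 0x32, 0xab]
t2 = [0x98, 0x2d, 0x12, 0xab, 0x98, 0x98, 0x32, 0xab]
t3 = [0xab, 0x32, 0x98, 0x98, 0xab, 0x12, 0x2d, 0x98]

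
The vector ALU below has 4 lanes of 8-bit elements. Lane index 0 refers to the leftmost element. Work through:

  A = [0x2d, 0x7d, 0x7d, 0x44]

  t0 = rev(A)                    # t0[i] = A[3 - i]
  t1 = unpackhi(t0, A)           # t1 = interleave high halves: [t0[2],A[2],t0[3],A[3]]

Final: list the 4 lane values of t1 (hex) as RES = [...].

RES = [0x7d, 0x7d, 0x2d, 0x44]

→ t0 |44|7d|7d|2d|
→ t1 |7d|7d|2d|44|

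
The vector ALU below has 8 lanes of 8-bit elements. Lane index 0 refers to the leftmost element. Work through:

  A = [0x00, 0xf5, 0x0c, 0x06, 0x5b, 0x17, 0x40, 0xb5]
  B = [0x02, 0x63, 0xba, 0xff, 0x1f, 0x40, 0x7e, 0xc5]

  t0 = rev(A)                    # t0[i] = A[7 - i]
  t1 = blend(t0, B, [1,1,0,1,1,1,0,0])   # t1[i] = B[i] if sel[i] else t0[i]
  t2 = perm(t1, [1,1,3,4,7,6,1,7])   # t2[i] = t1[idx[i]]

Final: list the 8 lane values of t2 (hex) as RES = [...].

RES = [ 0x63  0x63  0xff  0x1f  0x00  0xf5  0x63  0x00 ]

t0 = [0xb5, 0x40, 0x17, 0x5b, 0x06, 0x0c, 0xf5, 0x00]
t1 = [0x02, 0x63, 0x17, 0xff, 0x1f, 0x40, 0xf5, 0x00]
t2 = [0x63, 0x63, 0xff, 0x1f, 0x00, 0xf5, 0x63, 0x00]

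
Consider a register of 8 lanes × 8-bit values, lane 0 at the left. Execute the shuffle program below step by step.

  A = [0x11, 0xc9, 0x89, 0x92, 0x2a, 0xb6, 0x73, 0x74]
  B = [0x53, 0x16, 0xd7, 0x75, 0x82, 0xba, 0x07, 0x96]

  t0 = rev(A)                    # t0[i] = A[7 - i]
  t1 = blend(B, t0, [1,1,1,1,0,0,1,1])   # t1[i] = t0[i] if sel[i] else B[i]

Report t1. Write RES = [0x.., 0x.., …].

RES = [0x74, 0x73, 0xb6, 0x2a, 0x82, 0xba, 0xc9, 0x11]

t0 = [0x74, 0x73, 0xb6, 0x2a, 0x92, 0x89, 0xc9, 0x11]
t1 = [0x74, 0x73, 0xb6, 0x2a, 0x82, 0xba, 0xc9, 0x11]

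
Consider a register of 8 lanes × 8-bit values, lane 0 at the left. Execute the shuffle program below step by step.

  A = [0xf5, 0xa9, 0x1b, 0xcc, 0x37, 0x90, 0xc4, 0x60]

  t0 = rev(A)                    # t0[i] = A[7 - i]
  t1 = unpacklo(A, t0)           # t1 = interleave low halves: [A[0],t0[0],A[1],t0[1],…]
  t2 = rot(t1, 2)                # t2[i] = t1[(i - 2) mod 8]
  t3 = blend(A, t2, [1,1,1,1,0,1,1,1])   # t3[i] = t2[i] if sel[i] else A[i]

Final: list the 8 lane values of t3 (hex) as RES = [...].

RES = [ 0xcc  0x37  0xf5  0x60  0x37  0xc4  0x1b  0x90 ]

t0 = [0x60, 0xc4, 0x90, 0x37, 0xcc, 0x1b, 0xa9, 0xf5]
t1 = [0xf5, 0x60, 0xa9, 0xc4, 0x1b, 0x90, 0xcc, 0x37]
t2 = [0xcc, 0x37, 0xf5, 0x60, 0xa9, 0xc4, 0x1b, 0x90]
t3 = [0xcc, 0x37, 0xf5, 0x60, 0x37, 0xc4, 0x1b, 0x90]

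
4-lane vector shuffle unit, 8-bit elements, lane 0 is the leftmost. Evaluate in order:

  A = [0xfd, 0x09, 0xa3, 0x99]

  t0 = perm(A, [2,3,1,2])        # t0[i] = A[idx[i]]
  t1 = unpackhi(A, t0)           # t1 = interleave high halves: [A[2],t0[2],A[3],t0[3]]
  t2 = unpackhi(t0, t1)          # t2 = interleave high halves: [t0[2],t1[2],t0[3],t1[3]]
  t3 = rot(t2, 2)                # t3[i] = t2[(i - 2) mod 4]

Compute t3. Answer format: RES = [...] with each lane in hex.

→ t0 |a3|99|09|a3|
→ t1 |a3|09|99|a3|
→ t2 |09|99|a3|a3|
→ t3 |a3|a3|09|99|

RES = [ 0xa3  0xa3  0x09  0x99 ]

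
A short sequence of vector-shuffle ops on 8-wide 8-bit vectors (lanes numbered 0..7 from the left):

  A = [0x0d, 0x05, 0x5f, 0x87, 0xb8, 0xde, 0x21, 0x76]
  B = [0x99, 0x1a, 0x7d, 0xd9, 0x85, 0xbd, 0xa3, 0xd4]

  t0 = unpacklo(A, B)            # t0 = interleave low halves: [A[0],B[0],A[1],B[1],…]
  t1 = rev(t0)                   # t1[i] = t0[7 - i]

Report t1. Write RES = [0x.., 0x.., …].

  t0: 0d 99 05 1a 5f 7d 87 d9
  t1: d9 87 7d 5f 1a 05 99 0d

RES = [ 0xd9  0x87  0x7d  0x5f  0x1a  0x05  0x99  0x0d ]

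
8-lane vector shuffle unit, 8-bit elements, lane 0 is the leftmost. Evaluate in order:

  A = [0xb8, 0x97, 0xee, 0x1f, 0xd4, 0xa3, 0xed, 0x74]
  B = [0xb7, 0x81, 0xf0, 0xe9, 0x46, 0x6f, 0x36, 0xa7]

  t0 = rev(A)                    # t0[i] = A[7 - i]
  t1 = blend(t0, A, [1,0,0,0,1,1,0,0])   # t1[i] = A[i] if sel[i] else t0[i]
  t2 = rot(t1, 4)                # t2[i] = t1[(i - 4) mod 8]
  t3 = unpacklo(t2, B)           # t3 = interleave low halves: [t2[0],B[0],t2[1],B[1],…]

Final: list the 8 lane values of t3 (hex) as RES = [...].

t0 = [0x74, 0xed, 0xa3, 0xd4, 0x1f, 0xee, 0x97, 0xb8]
t1 = [0xb8, 0xed, 0xa3, 0xd4, 0xd4, 0xa3, 0x97, 0xb8]
t2 = [0xd4, 0xa3, 0x97, 0xb8, 0xb8, 0xed, 0xa3, 0xd4]
t3 = [0xd4, 0xb7, 0xa3, 0x81, 0x97, 0xf0, 0xb8, 0xe9]

RES = [ 0xd4  0xb7  0xa3  0x81  0x97  0xf0  0xb8  0xe9 ]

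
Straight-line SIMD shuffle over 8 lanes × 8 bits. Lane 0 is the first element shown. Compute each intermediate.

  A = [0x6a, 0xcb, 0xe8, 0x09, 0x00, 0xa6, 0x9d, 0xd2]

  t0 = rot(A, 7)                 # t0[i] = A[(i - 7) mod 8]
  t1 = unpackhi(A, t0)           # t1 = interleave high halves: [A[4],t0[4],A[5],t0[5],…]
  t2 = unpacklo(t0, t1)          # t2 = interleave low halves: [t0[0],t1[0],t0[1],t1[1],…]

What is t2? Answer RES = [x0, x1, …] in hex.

t0 = [0xcb, 0xe8, 0x09, 0x00, 0xa6, 0x9d, 0xd2, 0x6a]
t1 = [0x00, 0xa6, 0xa6, 0x9d, 0x9d, 0xd2, 0xd2, 0x6a]
t2 = [0xcb, 0x00, 0xe8, 0xa6, 0x09, 0xa6, 0x00, 0x9d]

RES = [ 0xcb  0x00  0xe8  0xa6  0x09  0xa6  0x00  0x9d ]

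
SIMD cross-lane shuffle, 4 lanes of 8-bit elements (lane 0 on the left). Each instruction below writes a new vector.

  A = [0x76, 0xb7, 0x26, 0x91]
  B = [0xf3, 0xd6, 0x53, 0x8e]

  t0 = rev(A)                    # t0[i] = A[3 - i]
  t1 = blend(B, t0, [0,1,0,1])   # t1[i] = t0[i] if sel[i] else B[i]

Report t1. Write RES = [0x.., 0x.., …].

RES = [ 0xf3  0x26  0x53  0x76 ]

t0 = [0x91, 0x26, 0xb7, 0x76]
t1 = [0xf3, 0x26, 0x53, 0x76]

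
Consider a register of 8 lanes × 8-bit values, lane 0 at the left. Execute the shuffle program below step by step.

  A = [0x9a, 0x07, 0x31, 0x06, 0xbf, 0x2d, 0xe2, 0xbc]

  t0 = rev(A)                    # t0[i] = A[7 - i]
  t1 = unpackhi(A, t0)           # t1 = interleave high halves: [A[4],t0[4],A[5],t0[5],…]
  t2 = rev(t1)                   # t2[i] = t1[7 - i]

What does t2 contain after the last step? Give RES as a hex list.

RES = [ 0x9a  0xbc  0x07  0xe2  0x31  0x2d  0x06  0xbf ]

t0 = [0xbc, 0xe2, 0x2d, 0xbf, 0x06, 0x31, 0x07, 0x9a]
t1 = [0xbf, 0x06, 0x2d, 0x31, 0xe2, 0x07, 0xbc, 0x9a]
t2 = [0x9a, 0xbc, 0x07, 0xe2, 0x31, 0x2d, 0x06, 0xbf]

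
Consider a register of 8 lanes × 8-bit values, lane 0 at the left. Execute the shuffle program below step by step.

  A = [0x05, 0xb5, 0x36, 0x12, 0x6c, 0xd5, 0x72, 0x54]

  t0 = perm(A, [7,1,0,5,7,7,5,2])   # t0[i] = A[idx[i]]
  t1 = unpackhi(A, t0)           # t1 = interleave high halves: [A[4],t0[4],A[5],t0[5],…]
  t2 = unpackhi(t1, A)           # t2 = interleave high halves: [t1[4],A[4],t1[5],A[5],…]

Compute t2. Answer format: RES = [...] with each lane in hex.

RES = [0x72, 0x6c, 0xd5, 0xd5, 0x54, 0x72, 0x36, 0x54]

  t0: 54 b5 05 d5 54 54 d5 36
  t1: 6c 54 d5 54 72 d5 54 36
  t2: 72 6c d5 d5 54 72 36 54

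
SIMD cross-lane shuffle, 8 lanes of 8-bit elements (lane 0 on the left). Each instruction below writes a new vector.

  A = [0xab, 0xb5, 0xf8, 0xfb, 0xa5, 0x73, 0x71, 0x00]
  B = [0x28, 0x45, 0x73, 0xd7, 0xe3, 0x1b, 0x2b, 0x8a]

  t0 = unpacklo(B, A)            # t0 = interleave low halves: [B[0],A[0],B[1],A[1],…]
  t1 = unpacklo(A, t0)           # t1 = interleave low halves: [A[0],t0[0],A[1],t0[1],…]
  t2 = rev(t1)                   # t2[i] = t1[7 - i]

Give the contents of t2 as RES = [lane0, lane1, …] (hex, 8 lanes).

  t0: 28 ab 45 b5 73 f8 d7 fb
  t1: ab 28 b5 ab f8 45 fb b5
  t2: b5 fb 45 f8 ab b5 28 ab

RES = [0xb5, 0xfb, 0x45, 0xf8, 0xab, 0xb5, 0x28, 0xab]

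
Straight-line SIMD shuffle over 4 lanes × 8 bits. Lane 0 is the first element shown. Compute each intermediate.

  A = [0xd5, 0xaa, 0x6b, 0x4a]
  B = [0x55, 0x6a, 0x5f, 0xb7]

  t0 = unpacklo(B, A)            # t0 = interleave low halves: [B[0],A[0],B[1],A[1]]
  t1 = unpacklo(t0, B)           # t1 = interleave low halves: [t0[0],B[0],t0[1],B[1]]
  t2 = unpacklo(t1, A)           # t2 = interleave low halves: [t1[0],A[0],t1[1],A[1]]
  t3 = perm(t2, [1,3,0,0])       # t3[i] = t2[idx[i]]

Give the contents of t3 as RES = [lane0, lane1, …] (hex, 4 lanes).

t0 = [0x55, 0xd5, 0x6a, 0xaa]
t1 = [0x55, 0x55, 0xd5, 0x6a]
t2 = [0x55, 0xd5, 0x55, 0xaa]
t3 = [0xd5, 0xaa, 0x55, 0x55]

RES = [0xd5, 0xaa, 0x55, 0x55]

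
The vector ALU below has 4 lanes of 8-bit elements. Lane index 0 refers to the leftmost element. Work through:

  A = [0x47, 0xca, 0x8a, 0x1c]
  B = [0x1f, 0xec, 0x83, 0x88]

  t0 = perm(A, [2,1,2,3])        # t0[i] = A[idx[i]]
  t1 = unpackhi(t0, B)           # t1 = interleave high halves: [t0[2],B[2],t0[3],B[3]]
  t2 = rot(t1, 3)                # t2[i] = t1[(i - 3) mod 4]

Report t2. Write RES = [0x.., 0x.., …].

RES = [0x83, 0x1c, 0x88, 0x8a]

t0 = [0x8a, 0xca, 0x8a, 0x1c]
t1 = [0x8a, 0x83, 0x1c, 0x88]
t2 = [0x83, 0x1c, 0x88, 0x8a]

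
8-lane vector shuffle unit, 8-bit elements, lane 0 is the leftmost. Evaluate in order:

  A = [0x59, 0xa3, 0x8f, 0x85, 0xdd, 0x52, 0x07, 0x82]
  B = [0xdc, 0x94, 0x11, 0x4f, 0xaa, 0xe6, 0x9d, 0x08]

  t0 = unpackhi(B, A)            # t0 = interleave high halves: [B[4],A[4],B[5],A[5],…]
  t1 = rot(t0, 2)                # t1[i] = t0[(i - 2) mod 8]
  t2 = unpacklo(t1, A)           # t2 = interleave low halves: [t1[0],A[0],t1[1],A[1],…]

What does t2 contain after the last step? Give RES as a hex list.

RES = [ 0x08  0x59  0x82  0xa3  0xaa  0x8f  0xdd  0x85 ]

→ t0 |aa|dd|e6|52|9d|07|08|82|
→ t1 |08|82|aa|dd|e6|52|9d|07|
→ t2 |08|59|82|a3|aa|8f|dd|85|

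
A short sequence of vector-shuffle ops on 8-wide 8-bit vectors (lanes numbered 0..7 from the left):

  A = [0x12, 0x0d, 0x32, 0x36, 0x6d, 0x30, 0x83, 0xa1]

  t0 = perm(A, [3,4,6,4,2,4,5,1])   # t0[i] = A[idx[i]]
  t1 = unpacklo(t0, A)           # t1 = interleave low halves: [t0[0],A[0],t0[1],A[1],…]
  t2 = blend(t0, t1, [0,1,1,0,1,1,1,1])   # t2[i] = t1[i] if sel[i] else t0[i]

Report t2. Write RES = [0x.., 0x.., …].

RES = [0x36, 0x12, 0x6d, 0x6d, 0x83, 0x32, 0x6d, 0x36]

  t0: 36 6d 83 6d 32 6d 30 0d
  t1: 36 12 6d 0d 83 32 6d 36
  t2: 36 12 6d 6d 83 32 6d 36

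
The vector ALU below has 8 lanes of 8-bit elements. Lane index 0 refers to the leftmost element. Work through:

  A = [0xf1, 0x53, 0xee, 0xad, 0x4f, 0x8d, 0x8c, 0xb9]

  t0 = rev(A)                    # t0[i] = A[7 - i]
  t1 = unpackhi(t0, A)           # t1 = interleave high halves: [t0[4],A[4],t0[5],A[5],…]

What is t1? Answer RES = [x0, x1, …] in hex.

  t0: b9 8c 8d 4f ad ee 53 f1
  t1: ad 4f ee 8d 53 8c f1 b9

RES = [ 0xad  0x4f  0xee  0x8d  0x53  0x8c  0xf1  0xb9 ]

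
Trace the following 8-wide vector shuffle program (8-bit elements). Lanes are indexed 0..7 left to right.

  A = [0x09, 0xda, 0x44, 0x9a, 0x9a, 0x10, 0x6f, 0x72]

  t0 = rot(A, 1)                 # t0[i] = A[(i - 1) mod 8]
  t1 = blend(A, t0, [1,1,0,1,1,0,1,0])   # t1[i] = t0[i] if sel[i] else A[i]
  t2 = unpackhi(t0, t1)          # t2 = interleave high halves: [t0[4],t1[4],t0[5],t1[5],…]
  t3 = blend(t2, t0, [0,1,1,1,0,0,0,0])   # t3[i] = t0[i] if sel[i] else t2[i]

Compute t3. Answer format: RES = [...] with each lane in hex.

t0 = [0x72, 0x09, 0xda, 0x44, 0x9a, 0x9a, 0x10, 0x6f]
t1 = [0x72, 0x09, 0x44, 0x44, 0x9a, 0x10, 0x10, 0x72]
t2 = [0x9a, 0x9a, 0x9a, 0x10, 0x10, 0x10, 0x6f, 0x72]
t3 = [0x9a, 0x09, 0xda, 0x44, 0x10, 0x10, 0x6f, 0x72]

RES = [ 0x9a  0x09  0xda  0x44  0x10  0x10  0x6f  0x72 ]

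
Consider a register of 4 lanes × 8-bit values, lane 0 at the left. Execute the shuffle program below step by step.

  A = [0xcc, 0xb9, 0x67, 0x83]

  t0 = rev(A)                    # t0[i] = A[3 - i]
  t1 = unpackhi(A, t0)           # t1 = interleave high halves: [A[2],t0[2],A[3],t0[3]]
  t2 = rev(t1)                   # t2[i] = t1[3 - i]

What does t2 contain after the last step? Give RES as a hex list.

RES = [ 0xcc  0x83  0xb9  0x67 ]

→ t0 |83|67|b9|cc|
→ t1 |67|b9|83|cc|
→ t2 |cc|83|b9|67|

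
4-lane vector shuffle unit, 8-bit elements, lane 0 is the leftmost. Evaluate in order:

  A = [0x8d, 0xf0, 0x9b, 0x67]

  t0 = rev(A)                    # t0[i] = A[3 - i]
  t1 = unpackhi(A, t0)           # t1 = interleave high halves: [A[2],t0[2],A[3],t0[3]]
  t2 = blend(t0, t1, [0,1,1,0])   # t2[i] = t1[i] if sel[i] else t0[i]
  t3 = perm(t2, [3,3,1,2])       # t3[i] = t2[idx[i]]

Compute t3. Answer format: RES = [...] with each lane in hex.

RES = [ 0x8d  0x8d  0xf0  0x67 ]

t0 = [0x67, 0x9b, 0xf0, 0x8d]
t1 = [0x9b, 0xf0, 0x67, 0x8d]
t2 = [0x67, 0xf0, 0x67, 0x8d]
t3 = [0x8d, 0x8d, 0xf0, 0x67]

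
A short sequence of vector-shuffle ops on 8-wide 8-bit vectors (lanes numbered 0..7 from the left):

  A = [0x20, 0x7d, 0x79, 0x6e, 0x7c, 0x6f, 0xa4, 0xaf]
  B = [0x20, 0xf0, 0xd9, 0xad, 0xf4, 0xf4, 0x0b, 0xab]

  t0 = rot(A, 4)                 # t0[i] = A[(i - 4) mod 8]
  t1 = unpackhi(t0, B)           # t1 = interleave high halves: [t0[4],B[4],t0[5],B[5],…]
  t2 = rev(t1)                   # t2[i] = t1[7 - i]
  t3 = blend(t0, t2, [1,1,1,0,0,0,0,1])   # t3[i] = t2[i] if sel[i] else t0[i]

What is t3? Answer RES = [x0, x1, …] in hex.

  t0: 7c 6f a4 af 20 7d 79 6e
  t1: 20 f4 7d f4 79 0b 6e ab
  t2: ab 6e 0b 79 f4 7d f4 20
  t3: ab 6e 0b af 20 7d 79 20

RES = [0xab, 0x6e, 0x0b, 0xaf, 0x20, 0x7d, 0x79, 0x20]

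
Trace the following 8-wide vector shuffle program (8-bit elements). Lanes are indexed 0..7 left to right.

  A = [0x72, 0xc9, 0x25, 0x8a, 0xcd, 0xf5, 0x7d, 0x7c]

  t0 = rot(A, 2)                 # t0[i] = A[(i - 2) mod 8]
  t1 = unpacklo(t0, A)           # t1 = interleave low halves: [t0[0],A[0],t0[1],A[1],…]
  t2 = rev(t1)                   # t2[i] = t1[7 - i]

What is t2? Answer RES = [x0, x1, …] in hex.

  t0: 7d 7c 72 c9 25 8a cd f5
  t1: 7d 72 7c c9 72 25 c9 8a
  t2: 8a c9 25 72 c9 7c 72 7d

RES = [0x8a, 0xc9, 0x25, 0x72, 0xc9, 0x7c, 0x72, 0x7d]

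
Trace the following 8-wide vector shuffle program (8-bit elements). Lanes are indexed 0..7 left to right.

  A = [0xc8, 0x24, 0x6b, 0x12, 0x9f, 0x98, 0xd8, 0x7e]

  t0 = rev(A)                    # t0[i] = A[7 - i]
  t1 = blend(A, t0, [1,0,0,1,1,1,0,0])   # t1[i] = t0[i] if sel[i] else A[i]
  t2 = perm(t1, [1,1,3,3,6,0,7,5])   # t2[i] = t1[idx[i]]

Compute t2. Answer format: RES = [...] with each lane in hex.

RES = [ 0x24  0x24  0x9f  0x9f  0xd8  0x7e  0x7e  0x6b ]

t0 = [0x7e, 0xd8, 0x98, 0x9f, 0x12, 0x6b, 0x24, 0xc8]
t1 = [0x7e, 0x24, 0x6b, 0x9f, 0x12, 0x6b, 0xd8, 0x7e]
t2 = [0x24, 0x24, 0x9f, 0x9f, 0xd8, 0x7e, 0x7e, 0x6b]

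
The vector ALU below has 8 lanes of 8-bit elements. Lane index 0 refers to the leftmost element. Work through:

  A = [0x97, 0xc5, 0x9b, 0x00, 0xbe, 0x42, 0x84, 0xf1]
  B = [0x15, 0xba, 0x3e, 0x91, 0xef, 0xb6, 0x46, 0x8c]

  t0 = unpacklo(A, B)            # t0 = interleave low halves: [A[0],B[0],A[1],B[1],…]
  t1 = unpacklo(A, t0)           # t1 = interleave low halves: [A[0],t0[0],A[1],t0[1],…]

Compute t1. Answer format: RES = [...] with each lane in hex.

RES = [ 0x97  0x97  0xc5  0x15  0x9b  0xc5  0x00  0xba ]

t0 = [0x97, 0x15, 0xc5, 0xba, 0x9b, 0x3e, 0x00, 0x91]
t1 = [0x97, 0x97, 0xc5, 0x15, 0x9b, 0xc5, 0x00, 0xba]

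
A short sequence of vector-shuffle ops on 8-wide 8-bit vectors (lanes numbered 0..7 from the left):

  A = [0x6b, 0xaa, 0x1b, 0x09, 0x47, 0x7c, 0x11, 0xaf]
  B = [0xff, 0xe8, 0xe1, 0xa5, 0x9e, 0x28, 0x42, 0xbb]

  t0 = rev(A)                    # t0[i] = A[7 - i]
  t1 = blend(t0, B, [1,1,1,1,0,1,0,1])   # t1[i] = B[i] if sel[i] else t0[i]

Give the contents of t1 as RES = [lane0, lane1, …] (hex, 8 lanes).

  t0: af 11 7c 47 09 1b aa 6b
  t1: ff e8 e1 a5 09 28 aa bb

RES = [ 0xff  0xe8  0xe1  0xa5  0x09  0x28  0xaa  0xbb ]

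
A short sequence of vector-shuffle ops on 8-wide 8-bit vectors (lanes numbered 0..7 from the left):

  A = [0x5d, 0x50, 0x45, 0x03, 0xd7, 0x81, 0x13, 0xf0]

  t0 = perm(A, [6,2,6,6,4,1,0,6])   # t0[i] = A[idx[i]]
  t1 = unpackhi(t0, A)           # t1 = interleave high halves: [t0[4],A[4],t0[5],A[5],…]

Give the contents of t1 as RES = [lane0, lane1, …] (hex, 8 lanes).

t0 = [0x13, 0x45, 0x13, 0x13, 0xd7, 0x50, 0x5d, 0x13]
t1 = [0xd7, 0xd7, 0x50, 0x81, 0x5d, 0x13, 0x13, 0xf0]

RES = [0xd7, 0xd7, 0x50, 0x81, 0x5d, 0x13, 0x13, 0xf0]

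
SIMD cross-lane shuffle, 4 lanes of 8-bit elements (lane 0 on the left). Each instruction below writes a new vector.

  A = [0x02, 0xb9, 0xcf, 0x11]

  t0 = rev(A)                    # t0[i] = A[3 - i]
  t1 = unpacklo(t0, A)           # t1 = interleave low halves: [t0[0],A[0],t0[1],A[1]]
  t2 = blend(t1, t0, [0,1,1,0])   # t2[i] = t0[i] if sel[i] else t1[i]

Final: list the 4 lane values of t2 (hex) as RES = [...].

RES = [ 0x11  0xcf  0xb9  0xb9 ]

→ t0 |11|cf|b9|02|
→ t1 |11|02|cf|b9|
→ t2 |11|cf|b9|b9|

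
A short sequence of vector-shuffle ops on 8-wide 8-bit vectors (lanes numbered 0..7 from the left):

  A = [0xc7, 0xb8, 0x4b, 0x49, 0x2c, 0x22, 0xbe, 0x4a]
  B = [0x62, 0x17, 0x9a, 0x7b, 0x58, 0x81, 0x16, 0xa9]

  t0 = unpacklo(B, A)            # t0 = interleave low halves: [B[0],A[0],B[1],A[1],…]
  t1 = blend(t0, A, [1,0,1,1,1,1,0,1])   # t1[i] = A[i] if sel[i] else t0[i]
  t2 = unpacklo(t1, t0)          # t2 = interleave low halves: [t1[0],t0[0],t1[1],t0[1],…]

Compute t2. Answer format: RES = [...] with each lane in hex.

RES = [ 0xc7  0x62  0xc7  0xc7  0x4b  0x17  0x49  0xb8 ]

  t0: 62 c7 17 b8 9a 4b 7b 49
  t1: c7 c7 4b 49 2c 22 7b 4a
  t2: c7 62 c7 c7 4b 17 49 b8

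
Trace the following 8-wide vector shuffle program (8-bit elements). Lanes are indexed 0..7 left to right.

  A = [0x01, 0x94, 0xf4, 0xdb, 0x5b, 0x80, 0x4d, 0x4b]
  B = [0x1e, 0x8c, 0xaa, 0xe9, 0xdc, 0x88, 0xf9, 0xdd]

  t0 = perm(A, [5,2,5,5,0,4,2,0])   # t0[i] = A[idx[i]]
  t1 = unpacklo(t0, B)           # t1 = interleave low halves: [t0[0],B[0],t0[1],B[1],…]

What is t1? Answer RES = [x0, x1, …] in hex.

t0 = [0x80, 0xf4, 0x80, 0x80, 0x01, 0x5b, 0xf4, 0x01]
t1 = [0x80, 0x1e, 0xf4, 0x8c, 0x80, 0xaa, 0x80, 0xe9]

RES = [ 0x80  0x1e  0xf4  0x8c  0x80  0xaa  0x80  0xe9 ]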